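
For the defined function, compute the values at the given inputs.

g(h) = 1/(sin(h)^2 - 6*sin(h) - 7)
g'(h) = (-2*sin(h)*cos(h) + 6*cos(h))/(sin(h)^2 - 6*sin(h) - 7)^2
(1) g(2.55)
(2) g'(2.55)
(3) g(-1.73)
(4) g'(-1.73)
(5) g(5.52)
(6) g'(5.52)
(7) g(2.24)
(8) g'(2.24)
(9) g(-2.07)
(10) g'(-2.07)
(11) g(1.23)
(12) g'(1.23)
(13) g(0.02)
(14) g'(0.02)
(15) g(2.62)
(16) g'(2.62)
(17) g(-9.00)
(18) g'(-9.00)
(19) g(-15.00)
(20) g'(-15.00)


(1) = -0.10
(2) = -0.04
(3) = -9.90
(4) = -123.91
(5) = -0.42
(6) = 0.95
(7) = -0.09
(8) = -0.02
(9) = -1.04
(10) = -4.02
(11) = -0.08
(12) = 0.01
(13) = -0.14
(14) = 0.12
(15) = -0.10
(16) = -0.05
(17) = -0.23
(18) = -0.33
(19) = -0.37
(20) = -0.77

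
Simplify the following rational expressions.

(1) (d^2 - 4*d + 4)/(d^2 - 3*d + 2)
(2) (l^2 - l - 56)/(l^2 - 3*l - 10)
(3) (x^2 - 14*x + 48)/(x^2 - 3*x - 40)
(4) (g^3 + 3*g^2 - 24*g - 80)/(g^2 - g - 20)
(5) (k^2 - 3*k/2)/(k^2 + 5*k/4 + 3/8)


(1) = (d - 2)/(d - 1)
(2) = (l^2 - l - 56)/(l^2 - 3*l - 10)
(3) = (x - 6)/(x + 5)
(4) = g + 4
(5) = (8*k^2 - 12*k)/(8*k^2 + 10*k + 3)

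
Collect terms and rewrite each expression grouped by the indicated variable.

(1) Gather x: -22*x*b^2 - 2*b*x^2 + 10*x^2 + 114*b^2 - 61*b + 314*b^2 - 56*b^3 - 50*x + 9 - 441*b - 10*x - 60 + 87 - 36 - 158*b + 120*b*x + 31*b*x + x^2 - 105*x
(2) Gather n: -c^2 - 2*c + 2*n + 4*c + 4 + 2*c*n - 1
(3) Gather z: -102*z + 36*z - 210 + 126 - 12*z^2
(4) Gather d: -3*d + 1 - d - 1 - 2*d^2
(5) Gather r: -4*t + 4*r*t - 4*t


(1) = -56*b^3 + 428*b^2 - 660*b + x^2*(11 - 2*b) + x*(-22*b^2 + 151*b - 165)
(2) = -c^2 + 2*c + n*(2*c + 2) + 3
(3) = -12*z^2 - 66*z - 84
(4) = -2*d^2 - 4*d
(5) = 4*r*t - 8*t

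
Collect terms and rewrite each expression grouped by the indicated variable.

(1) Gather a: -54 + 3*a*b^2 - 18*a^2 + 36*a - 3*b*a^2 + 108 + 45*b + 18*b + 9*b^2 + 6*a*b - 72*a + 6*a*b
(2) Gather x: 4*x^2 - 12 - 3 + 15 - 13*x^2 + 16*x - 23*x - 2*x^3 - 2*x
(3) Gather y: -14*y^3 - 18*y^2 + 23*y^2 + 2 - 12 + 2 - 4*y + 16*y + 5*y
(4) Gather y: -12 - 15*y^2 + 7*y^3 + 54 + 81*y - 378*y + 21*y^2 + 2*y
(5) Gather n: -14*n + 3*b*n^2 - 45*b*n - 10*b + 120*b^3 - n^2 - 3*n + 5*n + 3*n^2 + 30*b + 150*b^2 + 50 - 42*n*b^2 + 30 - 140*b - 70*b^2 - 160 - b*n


(1) = a^2*(-3*b - 18) + a*(3*b^2 + 12*b - 36) + 9*b^2 + 63*b + 54
(2) = -2*x^3 - 9*x^2 - 9*x
(3) = -14*y^3 + 5*y^2 + 17*y - 8
(4) = 7*y^3 + 6*y^2 - 295*y + 42
(5) = 120*b^3 + 80*b^2 - 120*b + n^2*(3*b + 2) + n*(-42*b^2 - 46*b - 12) - 80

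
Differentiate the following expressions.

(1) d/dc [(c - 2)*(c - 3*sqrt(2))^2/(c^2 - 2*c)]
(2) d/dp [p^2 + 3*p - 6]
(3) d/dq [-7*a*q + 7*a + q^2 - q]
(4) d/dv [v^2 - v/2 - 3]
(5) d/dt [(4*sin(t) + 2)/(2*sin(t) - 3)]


(1) = 1 - 18/c^2
(2) = 2*p + 3
(3) = -7*a + 2*q - 1
(4) = 2*v - 1/2
(5) = -16*cos(t)/(2*sin(t) - 3)^2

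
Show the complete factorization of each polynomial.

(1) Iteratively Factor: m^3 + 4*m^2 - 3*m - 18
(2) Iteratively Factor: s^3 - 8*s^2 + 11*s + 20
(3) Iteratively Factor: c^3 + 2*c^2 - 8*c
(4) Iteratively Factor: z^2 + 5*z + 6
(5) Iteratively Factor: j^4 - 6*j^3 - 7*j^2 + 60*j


(1) = (m + 3)*(m^2 + m - 6) = (m - 2)*(m + 3)*(m + 3)
(2) = (s - 4)*(s^2 - 4*s - 5) = (s - 4)*(s + 1)*(s - 5)
(3) = (c - 2)*(c^2 + 4*c) = (c - 2)*(c + 4)*(c)
(4) = (z + 3)*(z + 2)
(5) = (j + 3)*(j^3 - 9*j^2 + 20*j) = (j - 5)*(j + 3)*(j^2 - 4*j) = j*(j - 5)*(j + 3)*(j - 4)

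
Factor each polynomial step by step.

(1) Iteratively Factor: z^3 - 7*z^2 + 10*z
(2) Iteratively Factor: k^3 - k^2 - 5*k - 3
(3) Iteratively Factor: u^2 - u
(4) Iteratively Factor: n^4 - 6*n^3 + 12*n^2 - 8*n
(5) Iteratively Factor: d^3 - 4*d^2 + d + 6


(1) = (z - 5)*(z^2 - 2*z) = (z - 5)*(z - 2)*(z)
(2) = (k + 1)*(k^2 - 2*k - 3) = (k + 1)^2*(k - 3)
(3) = (u)*(u - 1)
(4) = (n - 2)*(n^3 - 4*n^2 + 4*n) = n*(n - 2)*(n^2 - 4*n + 4) = n*(n - 2)^2*(n - 2)
(5) = (d + 1)*(d^2 - 5*d + 6) = (d - 2)*(d + 1)*(d - 3)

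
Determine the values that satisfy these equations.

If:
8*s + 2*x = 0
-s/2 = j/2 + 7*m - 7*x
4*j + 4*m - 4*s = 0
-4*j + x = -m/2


Then:
j = 0
m = 0
s = 0
x = 0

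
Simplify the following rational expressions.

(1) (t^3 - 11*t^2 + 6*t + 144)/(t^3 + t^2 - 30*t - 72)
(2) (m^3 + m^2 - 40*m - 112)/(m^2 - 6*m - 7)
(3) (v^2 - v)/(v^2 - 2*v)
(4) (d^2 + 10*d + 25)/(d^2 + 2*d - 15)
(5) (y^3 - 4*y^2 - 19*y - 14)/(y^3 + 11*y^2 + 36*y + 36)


(1) = (t - 8)/(t + 4)
(2) = (m^2 + 8*m + 16)/(m + 1)
(3) = (v - 1)/(v - 2)
(4) = (d + 5)/(d - 3)
(5) = (y^2 - 6*y - 7)/(y^2 + 9*y + 18)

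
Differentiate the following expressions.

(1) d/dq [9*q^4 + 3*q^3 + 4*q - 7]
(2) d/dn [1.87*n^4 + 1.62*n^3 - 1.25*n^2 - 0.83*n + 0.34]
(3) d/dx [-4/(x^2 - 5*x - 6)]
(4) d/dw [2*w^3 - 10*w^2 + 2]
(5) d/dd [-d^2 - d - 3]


(1) = 36*q^3 + 9*q^2 + 4
(2) = 7.48*n^3 + 4.86*n^2 - 2.5*n - 0.83
(3) = 4*(2*x - 5)/(-x^2 + 5*x + 6)^2
(4) = 2*w*(3*w - 10)
(5) = -2*d - 1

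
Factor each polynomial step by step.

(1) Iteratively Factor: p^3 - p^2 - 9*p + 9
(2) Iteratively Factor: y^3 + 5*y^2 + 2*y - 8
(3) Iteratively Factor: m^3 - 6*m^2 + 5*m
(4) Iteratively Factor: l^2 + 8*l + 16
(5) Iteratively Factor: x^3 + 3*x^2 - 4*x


(1) = (p - 1)*(p^2 - 9) = (p - 1)*(p + 3)*(p - 3)
(2) = (y - 1)*(y^2 + 6*y + 8) = (y - 1)*(y + 2)*(y + 4)
(3) = (m)*(m^2 - 6*m + 5) = m*(m - 5)*(m - 1)
(4) = (l + 4)*(l + 4)
(5) = (x)*(x^2 + 3*x - 4) = x*(x - 1)*(x + 4)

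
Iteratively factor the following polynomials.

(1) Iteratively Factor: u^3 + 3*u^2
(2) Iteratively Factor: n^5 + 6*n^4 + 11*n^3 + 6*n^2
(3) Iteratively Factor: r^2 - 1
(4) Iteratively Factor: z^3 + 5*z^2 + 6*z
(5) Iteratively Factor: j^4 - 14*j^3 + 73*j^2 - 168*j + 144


(1) = (u)*(u^2 + 3*u) = u*(u + 3)*(u)
(2) = (n + 1)*(n^4 + 5*n^3 + 6*n^2) = n*(n + 1)*(n^3 + 5*n^2 + 6*n) = n*(n + 1)*(n + 2)*(n^2 + 3*n) = n*(n + 1)*(n + 2)*(n + 3)*(n)
(3) = (r + 1)*(r - 1)
(4) = (z + 2)*(z^2 + 3*z) = (z + 2)*(z + 3)*(z)
(5) = (j - 4)*(j^3 - 10*j^2 + 33*j - 36) = (j - 4)*(j - 3)*(j^2 - 7*j + 12) = (j - 4)^2*(j - 3)*(j - 3)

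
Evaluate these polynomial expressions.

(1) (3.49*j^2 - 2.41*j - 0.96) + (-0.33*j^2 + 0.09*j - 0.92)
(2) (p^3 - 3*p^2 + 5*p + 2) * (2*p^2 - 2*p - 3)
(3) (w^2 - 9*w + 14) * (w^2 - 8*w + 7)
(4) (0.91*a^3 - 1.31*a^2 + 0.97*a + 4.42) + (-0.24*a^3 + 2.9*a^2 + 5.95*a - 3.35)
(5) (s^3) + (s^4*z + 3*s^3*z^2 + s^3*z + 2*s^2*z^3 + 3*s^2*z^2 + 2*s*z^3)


(1) = 3.16*j^2 - 2.32*j - 1.88
(2) = 2*p^5 - 8*p^4 + 13*p^3 + 3*p^2 - 19*p - 6
(3) = w^4 - 17*w^3 + 93*w^2 - 175*w + 98
(4) = 0.67*a^3 + 1.59*a^2 + 6.92*a + 1.07
(5) = s^4*z + 3*s^3*z^2 + s^3*z + s^3 + 2*s^2*z^3 + 3*s^2*z^2 + 2*s*z^3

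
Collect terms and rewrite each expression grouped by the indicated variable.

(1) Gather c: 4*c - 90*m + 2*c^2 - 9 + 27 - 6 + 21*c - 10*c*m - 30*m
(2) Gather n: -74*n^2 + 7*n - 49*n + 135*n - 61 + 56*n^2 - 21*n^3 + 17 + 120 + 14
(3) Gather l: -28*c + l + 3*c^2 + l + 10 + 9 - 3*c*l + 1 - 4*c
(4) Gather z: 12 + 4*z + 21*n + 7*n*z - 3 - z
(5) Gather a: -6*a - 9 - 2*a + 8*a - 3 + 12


(1) = 2*c^2 + c*(25 - 10*m) - 120*m + 12
(2) = -21*n^3 - 18*n^2 + 93*n + 90
(3) = 3*c^2 - 32*c + l*(2 - 3*c) + 20
(4) = 21*n + z*(7*n + 3) + 9
(5) = 0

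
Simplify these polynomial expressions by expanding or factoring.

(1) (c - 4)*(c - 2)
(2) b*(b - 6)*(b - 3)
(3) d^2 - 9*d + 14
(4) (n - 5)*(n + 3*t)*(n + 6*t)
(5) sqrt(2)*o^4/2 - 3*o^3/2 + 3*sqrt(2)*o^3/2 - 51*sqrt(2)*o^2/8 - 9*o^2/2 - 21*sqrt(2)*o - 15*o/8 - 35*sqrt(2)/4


(1) = c^2 - 6*c + 8
(2) = b^3 - 9*b^2 + 18*b
(3) = (d - 7)*(d - 2)
(4) = n^3 + 9*n^2*t - 5*n^2 + 18*n*t^2 - 45*n*t - 90*t^2
(5) = (o/2 + sqrt(2))*(o + 5/2)*(o - 7*sqrt(2)/2)*(sqrt(2)*o + sqrt(2)/2)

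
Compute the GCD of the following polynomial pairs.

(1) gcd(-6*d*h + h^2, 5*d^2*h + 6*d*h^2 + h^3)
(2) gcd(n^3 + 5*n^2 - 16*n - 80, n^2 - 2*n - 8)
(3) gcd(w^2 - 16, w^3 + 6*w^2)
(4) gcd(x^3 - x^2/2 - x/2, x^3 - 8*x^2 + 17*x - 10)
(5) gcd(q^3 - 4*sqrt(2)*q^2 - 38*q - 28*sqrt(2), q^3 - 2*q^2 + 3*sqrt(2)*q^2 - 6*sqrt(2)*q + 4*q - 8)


(1) = h
(2) = gcd((n - 4)*(n + 4)*(n + 5), (n - 4)*(n + 2)) = n - 4
(3) = gcd((w - 4)*(w + 4), w^2*(w + 6)) = 1
(4) = gcd(x*(x - 1)*(x + 1/2), (x - 5)*(x - 2)*(x - 1)) = x - 1
(5) = q^2 + 3*sqrt(2)*q + 4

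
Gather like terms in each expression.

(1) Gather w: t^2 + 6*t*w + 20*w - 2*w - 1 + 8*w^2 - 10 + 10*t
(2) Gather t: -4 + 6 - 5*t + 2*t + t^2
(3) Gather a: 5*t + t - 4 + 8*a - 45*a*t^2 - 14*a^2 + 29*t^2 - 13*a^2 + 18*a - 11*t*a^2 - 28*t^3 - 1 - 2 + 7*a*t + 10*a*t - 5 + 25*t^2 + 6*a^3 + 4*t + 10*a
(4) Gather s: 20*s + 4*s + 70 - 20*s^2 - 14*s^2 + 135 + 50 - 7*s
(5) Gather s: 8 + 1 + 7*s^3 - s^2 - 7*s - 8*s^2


(1) = t^2 + 10*t + 8*w^2 + w*(6*t + 18) - 11
(2) = t^2 - 3*t + 2
(3) = 6*a^3 + a^2*(-11*t - 27) + a*(-45*t^2 + 17*t + 36) - 28*t^3 + 54*t^2 + 10*t - 12
(4) = -34*s^2 + 17*s + 255
(5) = 7*s^3 - 9*s^2 - 7*s + 9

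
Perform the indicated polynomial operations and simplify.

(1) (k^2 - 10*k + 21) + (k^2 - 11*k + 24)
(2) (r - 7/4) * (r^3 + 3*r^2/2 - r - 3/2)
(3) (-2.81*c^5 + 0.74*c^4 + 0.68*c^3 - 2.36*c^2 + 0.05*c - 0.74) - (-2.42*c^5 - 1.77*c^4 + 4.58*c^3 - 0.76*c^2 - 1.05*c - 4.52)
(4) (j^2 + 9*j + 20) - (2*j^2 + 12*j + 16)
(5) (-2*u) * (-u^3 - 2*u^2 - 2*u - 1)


(1) = 2*k^2 - 21*k + 45
(2) = r^4 - r^3/4 - 29*r^2/8 + r/4 + 21/8
(3) = -0.39*c^5 + 2.51*c^4 - 3.9*c^3 - 1.6*c^2 + 1.1*c + 3.78
(4) = -j^2 - 3*j + 4
(5) = 2*u^4 + 4*u^3 + 4*u^2 + 2*u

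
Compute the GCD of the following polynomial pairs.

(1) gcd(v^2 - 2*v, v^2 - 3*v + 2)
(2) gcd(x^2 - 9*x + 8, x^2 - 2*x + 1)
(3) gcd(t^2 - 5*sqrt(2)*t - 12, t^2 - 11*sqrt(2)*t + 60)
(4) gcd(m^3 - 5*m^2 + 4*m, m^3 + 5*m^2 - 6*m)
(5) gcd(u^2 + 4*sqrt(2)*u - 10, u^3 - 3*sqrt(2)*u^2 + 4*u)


(1) = v - 2
(2) = gcd((x - 8)*(x - 1), (x - 1)^2) = x - 1
(3) = t - 6*sqrt(2)
(4) = m^2 - m
(5) = u - sqrt(2)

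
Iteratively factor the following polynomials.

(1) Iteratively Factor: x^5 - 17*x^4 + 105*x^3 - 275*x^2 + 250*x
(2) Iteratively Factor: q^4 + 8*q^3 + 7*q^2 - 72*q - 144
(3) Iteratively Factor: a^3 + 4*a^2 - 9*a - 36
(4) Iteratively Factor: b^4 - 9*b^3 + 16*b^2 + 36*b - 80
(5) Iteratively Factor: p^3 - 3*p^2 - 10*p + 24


(1) = (x - 5)*(x^4 - 12*x^3 + 45*x^2 - 50*x) = (x - 5)^2*(x^3 - 7*x^2 + 10*x) = (x - 5)^2*(x - 2)*(x^2 - 5*x) = (x - 5)^3*(x - 2)*(x)
(2) = (q + 4)*(q^3 + 4*q^2 - 9*q - 36) = (q + 4)^2*(q^2 - 9) = (q + 3)*(q + 4)^2*(q - 3)
(3) = (a + 4)*(a^2 - 9) = (a + 3)*(a + 4)*(a - 3)
(4) = (b - 5)*(b^3 - 4*b^2 - 4*b + 16) = (b - 5)*(b - 2)*(b^2 - 2*b - 8) = (b - 5)*(b - 4)*(b - 2)*(b + 2)
(5) = (p - 4)*(p^2 + p - 6) = (p - 4)*(p - 2)*(p + 3)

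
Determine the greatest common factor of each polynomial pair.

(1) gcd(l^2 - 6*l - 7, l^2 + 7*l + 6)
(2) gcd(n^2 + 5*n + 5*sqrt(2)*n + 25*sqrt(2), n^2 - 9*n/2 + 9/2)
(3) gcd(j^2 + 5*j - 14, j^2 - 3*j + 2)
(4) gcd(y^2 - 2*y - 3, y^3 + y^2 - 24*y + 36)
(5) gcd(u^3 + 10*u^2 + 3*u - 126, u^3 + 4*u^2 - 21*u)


(1) = gcd((l - 7)*(l + 1), (l + 1)*(l + 6)) = l + 1
(2) = 1
(3) = j - 2
(4) = y - 3
(5) = gcd((u - 3)*(u + 6)*(u + 7), u*(u - 3)*(u + 7)) = u^2 + 4*u - 21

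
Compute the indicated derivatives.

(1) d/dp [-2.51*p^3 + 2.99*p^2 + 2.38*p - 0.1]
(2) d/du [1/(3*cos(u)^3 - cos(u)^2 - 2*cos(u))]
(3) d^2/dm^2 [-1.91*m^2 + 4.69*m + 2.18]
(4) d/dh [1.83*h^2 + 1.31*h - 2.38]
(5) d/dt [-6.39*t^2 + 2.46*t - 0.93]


(1) = -7.53*p^2 + 5.98*p + 2.38
(2) = (9*cos(u)^2 - 2*cos(u) - 2)*sin(u)/((-3*cos(u)^2 + cos(u) + 2)^2*cos(u)^2)
(3) = -3.82000000000000
(4) = 3.66*h + 1.31
(5) = 2.46 - 12.78*t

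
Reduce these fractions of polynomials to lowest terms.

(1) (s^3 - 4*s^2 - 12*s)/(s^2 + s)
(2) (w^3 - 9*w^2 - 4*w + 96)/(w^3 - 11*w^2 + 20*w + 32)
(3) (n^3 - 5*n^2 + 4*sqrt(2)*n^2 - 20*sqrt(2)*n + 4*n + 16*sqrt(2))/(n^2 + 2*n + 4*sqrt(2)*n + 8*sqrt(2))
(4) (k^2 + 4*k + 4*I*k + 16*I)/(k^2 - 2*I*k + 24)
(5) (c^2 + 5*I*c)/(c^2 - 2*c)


(1) = (s^2 - 4*s - 12)/(s + 1)
(2) = (w + 3)/(w + 1)
(3) = (n^2 - 5*n + 4)/(n + 2)
(4) = (k + 4)/(k - 6*I)
(5) = (c + 5*I)/(c - 2)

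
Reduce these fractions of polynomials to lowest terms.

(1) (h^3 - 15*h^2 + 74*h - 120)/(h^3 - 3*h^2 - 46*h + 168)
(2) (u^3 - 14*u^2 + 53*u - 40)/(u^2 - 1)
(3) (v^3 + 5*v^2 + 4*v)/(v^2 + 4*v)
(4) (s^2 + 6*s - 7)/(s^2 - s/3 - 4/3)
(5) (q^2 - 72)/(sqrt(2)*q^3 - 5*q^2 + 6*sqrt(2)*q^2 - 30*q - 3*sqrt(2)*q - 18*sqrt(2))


(1) = (h - 5)/(h + 7)
(2) = (u^2 - 13*u + 40)/(u + 1)
(3) = v + 1
(4) = (3*s^2 + 18*s - 21)/(3*s^2 - s - 4)
(5) = (q^2 - 72)/(sqrt(2)*q^3 + q^2*(-5 + 6*sqrt(2)) + q*(-30 - 3*sqrt(2)) - 18*sqrt(2))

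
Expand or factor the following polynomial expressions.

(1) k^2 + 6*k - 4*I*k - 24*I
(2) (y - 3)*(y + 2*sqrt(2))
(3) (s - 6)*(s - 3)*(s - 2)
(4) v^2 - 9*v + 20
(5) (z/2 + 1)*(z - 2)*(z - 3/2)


(1) = (k + 6)*(k - 4*I)
(2) = y^2 - 3*y + 2*sqrt(2)*y - 6*sqrt(2)
(3) = s^3 - 11*s^2 + 36*s - 36
(4) = (v - 5)*(v - 4)
(5) = z^3/2 - 3*z^2/4 - 2*z + 3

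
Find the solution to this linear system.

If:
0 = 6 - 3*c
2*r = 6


Then:
c = 2
r = 3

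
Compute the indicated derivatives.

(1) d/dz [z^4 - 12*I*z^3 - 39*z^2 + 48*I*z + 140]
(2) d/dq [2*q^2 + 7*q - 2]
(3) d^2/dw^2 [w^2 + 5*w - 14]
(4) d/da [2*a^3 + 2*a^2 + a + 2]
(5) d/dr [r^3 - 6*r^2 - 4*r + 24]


(1) = 4*z^3 - 36*I*z^2 - 78*z + 48*I
(2) = 4*q + 7
(3) = 2
(4) = 6*a^2 + 4*a + 1
(5) = 3*r^2 - 12*r - 4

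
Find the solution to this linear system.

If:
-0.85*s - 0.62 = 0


Then:
s = -0.73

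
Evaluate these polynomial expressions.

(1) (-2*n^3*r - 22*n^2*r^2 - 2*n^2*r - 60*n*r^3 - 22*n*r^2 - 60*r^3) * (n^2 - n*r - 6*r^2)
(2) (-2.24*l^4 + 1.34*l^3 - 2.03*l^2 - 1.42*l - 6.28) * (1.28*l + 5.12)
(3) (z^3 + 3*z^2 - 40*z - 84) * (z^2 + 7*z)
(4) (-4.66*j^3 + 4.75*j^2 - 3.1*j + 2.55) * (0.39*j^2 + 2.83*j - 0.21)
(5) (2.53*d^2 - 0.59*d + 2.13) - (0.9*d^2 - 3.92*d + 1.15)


(1) = -2*n^5*r - 20*n^4*r^2 - 2*n^4*r - 26*n^3*r^3 - 20*n^3*r^2 + 192*n^2*r^4 - 26*n^2*r^3 + 360*n*r^5 + 192*n*r^4 + 360*r^5
(2) = -2.8672*l^5 - 9.7536*l^4 + 4.2624*l^3 - 12.2112*l^2 - 15.3088*l - 32.1536
(3) = z^5 + 10*z^4 - 19*z^3 - 364*z^2 - 588*z
(4) = -1.8174*j^5 - 11.3353*j^4 + 13.2121*j^3 - 8.776*j^2 + 7.8675*j - 0.5355
(5) = 1.63*d^2 + 3.33*d + 0.98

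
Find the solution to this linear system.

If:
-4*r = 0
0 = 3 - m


Then:
m = 3
r = 0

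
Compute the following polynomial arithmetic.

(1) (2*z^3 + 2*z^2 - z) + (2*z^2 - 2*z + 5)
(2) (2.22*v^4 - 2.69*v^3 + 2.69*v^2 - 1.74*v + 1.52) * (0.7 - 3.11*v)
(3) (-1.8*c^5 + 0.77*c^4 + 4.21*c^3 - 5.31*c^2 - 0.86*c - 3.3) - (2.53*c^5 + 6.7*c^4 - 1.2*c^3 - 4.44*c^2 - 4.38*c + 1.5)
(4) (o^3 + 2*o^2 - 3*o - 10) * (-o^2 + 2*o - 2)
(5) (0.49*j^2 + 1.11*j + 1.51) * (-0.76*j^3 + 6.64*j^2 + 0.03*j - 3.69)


(1) = 2*z^3 + 4*z^2 - 3*z + 5
(2) = -6.9042*v^5 + 9.9199*v^4 - 10.2489*v^3 + 7.2944*v^2 - 5.9452*v + 1.064
(3) = -4.33*c^5 - 5.93*c^4 + 5.41*c^3 - 0.87*c^2 + 3.52*c - 4.8
(4) = -o^5 + 5*o^3 - 14*o + 20
(5) = -0.3724*j^5 + 2.41*j^4 + 6.2375*j^3 + 8.2516*j^2 - 4.0506*j - 5.5719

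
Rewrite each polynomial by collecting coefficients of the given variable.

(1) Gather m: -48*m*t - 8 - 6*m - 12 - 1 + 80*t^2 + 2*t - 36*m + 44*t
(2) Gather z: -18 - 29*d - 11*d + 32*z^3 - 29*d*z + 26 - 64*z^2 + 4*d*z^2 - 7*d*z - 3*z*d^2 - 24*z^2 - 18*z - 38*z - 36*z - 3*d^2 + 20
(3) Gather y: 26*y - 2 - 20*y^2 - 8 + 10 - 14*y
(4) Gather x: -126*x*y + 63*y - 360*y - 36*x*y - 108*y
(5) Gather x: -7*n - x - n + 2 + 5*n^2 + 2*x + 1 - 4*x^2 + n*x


(1) = m*(-48*t - 42) + 80*t^2 + 46*t - 21
(2) = -3*d^2 - 40*d + 32*z^3 + z^2*(4*d - 88) + z*(-3*d^2 - 36*d - 92) + 28
(3) = -20*y^2 + 12*y
(4) = -162*x*y - 405*y
(5) = 5*n^2 - 8*n - 4*x^2 + x*(n + 1) + 3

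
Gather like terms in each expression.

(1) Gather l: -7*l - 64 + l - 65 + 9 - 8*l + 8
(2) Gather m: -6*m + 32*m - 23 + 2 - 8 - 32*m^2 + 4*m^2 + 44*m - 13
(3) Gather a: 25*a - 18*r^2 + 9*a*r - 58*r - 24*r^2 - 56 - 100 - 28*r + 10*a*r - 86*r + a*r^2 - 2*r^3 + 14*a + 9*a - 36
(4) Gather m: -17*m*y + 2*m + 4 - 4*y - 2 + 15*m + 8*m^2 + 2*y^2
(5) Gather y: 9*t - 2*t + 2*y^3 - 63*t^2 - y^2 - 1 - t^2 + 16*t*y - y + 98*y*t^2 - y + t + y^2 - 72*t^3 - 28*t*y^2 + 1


(1) = -14*l - 112
(2) = -28*m^2 + 70*m - 42
(3) = a*(r^2 + 19*r + 48) - 2*r^3 - 42*r^2 - 172*r - 192
(4) = 8*m^2 + m*(17 - 17*y) + 2*y^2 - 4*y + 2
(5) = -72*t^3 - 64*t^2 - 28*t*y^2 + 8*t + 2*y^3 + y*(98*t^2 + 16*t - 2)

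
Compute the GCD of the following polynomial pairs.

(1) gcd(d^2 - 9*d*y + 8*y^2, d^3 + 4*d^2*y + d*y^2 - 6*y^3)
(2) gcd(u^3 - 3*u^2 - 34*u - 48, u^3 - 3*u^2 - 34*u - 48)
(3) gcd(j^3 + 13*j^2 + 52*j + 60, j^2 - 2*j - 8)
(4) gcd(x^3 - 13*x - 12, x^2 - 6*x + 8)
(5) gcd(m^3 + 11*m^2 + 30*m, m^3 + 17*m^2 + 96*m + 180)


(1) = -d + y
(2) = u^3 - 3*u^2 - 34*u - 48
(3) = gcd((j + 2)*(j + 5)*(j + 6), (j - 4)*(j + 2)) = j + 2
(4) = x - 4
(5) = gcd(m*(m + 5)*(m + 6), (m + 5)*(m + 6)^2) = m^2 + 11*m + 30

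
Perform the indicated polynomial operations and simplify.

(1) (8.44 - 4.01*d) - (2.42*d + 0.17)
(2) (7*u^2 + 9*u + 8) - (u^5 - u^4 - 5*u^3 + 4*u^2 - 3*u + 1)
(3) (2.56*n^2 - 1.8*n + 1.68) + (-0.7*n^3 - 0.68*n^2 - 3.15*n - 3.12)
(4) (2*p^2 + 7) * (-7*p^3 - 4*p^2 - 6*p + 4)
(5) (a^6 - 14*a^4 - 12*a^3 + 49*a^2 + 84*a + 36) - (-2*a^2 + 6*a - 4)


(1) = 8.27 - 6.43*d
(2) = -u^5 + u^4 + 5*u^3 + 3*u^2 + 12*u + 7
(3) = -0.7*n^3 + 1.88*n^2 - 4.95*n - 1.44
(4) = -14*p^5 - 8*p^4 - 61*p^3 - 20*p^2 - 42*p + 28
(5) = a^6 - 14*a^4 - 12*a^3 + 51*a^2 + 78*a + 40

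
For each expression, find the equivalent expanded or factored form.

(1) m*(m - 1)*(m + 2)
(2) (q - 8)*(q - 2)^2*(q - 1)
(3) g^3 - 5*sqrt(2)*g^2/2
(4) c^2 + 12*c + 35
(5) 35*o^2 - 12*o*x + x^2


(1) = m^3 + m^2 - 2*m
(2) = q^4 - 13*q^3 + 48*q^2 - 68*q + 32
(3) = g^2*(g - 5*sqrt(2)/2)
(4) = (c + 5)*(c + 7)
(5) = (-7*o + x)*(-5*o + x)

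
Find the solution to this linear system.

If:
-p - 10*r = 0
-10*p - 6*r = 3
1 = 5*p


Then:
No Solution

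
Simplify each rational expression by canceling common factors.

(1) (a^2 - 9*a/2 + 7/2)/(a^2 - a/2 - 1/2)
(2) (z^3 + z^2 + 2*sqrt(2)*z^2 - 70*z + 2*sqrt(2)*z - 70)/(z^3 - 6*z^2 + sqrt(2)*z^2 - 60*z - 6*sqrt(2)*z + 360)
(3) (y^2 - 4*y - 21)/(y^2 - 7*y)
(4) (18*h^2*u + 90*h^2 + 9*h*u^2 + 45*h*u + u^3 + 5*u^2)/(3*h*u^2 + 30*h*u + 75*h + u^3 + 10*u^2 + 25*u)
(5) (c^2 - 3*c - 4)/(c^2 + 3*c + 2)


(1) = (2*a - 7)/(2*a + 1)
(2) = (z^2 + z*(1 + 7*sqrt(2)) + 7*sqrt(2))/(z^2 + z*(-6 + 6*sqrt(2)) - 36*sqrt(2))
(3) = (y + 3)/y
(4) = (6*h + u)/(u + 5)
(5) = (c - 4)/(c + 2)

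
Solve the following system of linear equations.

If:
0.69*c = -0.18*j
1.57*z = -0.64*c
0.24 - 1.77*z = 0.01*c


Then:
c = -0.34
j = 1.29
z = 0.14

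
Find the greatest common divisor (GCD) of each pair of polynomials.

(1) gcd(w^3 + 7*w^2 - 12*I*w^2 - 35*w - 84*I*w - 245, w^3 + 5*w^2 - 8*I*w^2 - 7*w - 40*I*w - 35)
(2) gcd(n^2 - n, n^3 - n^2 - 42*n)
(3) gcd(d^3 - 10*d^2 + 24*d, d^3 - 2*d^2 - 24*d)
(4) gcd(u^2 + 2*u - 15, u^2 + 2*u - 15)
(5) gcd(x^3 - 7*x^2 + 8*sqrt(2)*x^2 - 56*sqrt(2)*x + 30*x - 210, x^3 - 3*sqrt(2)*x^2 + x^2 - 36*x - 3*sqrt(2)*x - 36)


(1) = w - 7*I
(2) = n
(3) = gcd(d*(d - 6)*(d - 4), d*(d - 6)*(d + 4)) = d^2 - 6*d
(4) = gcd((u - 3)*(u + 5), (u - 3)*(u + 5)) = u^2 + 2*u - 15
(5) = x + 3*sqrt(2)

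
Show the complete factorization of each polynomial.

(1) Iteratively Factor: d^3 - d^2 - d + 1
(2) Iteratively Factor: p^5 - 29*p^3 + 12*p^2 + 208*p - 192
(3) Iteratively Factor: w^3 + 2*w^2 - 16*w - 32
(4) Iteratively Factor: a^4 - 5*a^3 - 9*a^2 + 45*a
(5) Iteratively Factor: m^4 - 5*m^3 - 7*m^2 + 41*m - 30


(1) = (d - 1)*(d^2 - 1) = (d - 1)^2*(d + 1)
(2) = (p + 4)*(p^4 - 4*p^3 - 13*p^2 + 64*p - 48) = (p - 3)*(p + 4)*(p^3 - p^2 - 16*p + 16) = (p - 3)*(p - 1)*(p + 4)*(p^2 - 16) = (p - 4)*(p - 3)*(p - 1)*(p + 4)*(p + 4)
(3) = (w + 4)*(w^2 - 2*w - 8) = (w - 4)*(w + 4)*(w + 2)
(4) = (a - 3)*(a^3 - 2*a^2 - 15*a) = (a - 5)*(a - 3)*(a^2 + 3*a) = (a - 5)*(a - 3)*(a + 3)*(a)
(5) = (m - 1)*(m^3 - 4*m^2 - 11*m + 30) = (m - 5)*(m - 1)*(m^2 + m - 6) = (m - 5)*(m - 2)*(m - 1)*(m + 3)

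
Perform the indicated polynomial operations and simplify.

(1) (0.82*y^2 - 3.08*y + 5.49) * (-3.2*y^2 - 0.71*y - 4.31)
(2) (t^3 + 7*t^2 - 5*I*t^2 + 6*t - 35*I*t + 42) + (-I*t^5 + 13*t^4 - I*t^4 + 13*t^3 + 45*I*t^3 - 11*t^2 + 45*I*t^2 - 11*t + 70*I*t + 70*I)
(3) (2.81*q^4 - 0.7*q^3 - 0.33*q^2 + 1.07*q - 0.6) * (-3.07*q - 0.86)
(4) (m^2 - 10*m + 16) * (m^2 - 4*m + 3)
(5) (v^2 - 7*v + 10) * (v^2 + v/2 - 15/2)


(1) = -2.624*y^4 + 9.2738*y^3 - 18.9154*y^2 + 9.3769*y - 23.6619
(2) = -I*t^5 + 13*t^4 - I*t^4 + 14*t^3 + 45*I*t^3 - 4*t^2 + 40*I*t^2 - 5*t + 35*I*t + 42 + 70*I
(3) = -8.6267*q^5 - 0.2676*q^4 + 1.6151*q^3 - 3.0011*q^2 + 0.9218*q + 0.516
(4) = m^4 - 14*m^3 + 59*m^2 - 94*m + 48
(5) = v^4 - 13*v^3/2 - v^2 + 115*v/2 - 75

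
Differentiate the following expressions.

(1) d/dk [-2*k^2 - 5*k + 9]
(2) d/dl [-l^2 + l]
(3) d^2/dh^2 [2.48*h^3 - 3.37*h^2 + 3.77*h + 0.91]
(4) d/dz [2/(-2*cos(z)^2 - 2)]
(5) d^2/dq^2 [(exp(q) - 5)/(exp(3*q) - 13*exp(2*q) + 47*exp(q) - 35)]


(1) = -4*k - 5
(2) = 1 - 2*l
(3) = 14.88*h - 6.74
(4) = -4*sin(2*z)/(cos(2*z) + 3)^2
(5) = 4*(exp(3*q) - 6*exp(2*q) + 9*exp(q) + 14)*exp(q)/(exp(6*q) - 24*exp(5*q) + 213*exp(4*q) - 848*exp(3*q) + 1491*exp(2*q) - 1176*exp(q) + 343)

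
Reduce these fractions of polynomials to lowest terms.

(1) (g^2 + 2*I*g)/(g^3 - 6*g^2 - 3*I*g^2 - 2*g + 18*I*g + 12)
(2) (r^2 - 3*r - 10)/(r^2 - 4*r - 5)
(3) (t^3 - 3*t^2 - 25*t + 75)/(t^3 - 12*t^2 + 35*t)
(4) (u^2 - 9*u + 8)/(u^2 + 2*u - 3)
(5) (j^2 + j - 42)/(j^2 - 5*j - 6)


(1) = (g^2 + 2*I*g)/(g^3 + g^2*(-6 - 3*I) + g*(-2 + 18*I) + 12)
(2) = (r + 2)/(r + 1)
(3) = (t^2 + 2*t - 15)/(t^2 - 7*t)
(4) = (u - 8)/(u + 3)
(5) = (j + 7)/(j + 1)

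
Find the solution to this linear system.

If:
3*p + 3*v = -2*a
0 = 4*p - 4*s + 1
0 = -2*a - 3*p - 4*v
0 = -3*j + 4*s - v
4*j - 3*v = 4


Then:
a = -3/4
j = 1
p = 1/2
s = 3/4
v = 0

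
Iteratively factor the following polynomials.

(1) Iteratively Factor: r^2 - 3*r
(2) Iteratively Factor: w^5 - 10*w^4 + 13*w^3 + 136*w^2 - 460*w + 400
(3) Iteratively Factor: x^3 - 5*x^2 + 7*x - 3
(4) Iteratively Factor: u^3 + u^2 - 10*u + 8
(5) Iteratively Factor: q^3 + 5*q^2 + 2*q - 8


(1) = (r - 3)*(r)
(2) = (w + 4)*(w^4 - 14*w^3 + 69*w^2 - 140*w + 100) = (w - 2)*(w + 4)*(w^3 - 12*w^2 + 45*w - 50) = (w - 2)^2*(w + 4)*(w^2 - 10*w + 25) = (w - 5)*(w - 2)^2*(w + 4)*(w - 5)
(3) = (x - 1)*(x^2 - 4*x + 3) = (x - 1)^2*(x - 3)
(4) = (u - 2)*(u^2 + 3*u - 4) = (u - 2)*(u + 4)*(u - 1)
(5) = (q + 2)*(q^2 + 3*q - 4) = (q - 1)*(q + 2)*(q + 4)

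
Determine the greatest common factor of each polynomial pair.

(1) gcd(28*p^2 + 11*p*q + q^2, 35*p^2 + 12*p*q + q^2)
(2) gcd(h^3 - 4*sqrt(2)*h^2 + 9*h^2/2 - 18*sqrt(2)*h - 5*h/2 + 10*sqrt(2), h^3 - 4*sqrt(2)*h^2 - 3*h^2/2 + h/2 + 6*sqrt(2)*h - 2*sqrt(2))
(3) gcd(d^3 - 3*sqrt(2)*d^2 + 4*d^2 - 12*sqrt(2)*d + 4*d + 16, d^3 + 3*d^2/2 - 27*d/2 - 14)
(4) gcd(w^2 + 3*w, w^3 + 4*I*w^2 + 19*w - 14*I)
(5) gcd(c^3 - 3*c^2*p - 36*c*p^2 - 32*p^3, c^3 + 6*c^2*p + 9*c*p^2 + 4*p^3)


(1) = gcd((4*p + q)*(7*p + q), (5*p + q)*(7*p + q)) = 7*p + q
(2) = gcd((h - 1/2)*(h + 5)*(h - 4*sqrt(2)), (h - 1)*(h - 1/2)*(h - 4*sqrt(2))) = h^2 + h*(-4*sqrt(2) - 1/2) + 2*sqrt(2)
(3) = gcd((d + 4)*(d - 2*sqrt(2))*(d - sqrt(2)), (d - 7/2)*(d + 1)*(d + 4)) = d + 4
(4) = 1
(5) = gcd((c - 8*p)*(c + p)*(c + 4*p), (c + p)^2*(c + 4*p)) = c^2 + 5*c*p + 4*p^2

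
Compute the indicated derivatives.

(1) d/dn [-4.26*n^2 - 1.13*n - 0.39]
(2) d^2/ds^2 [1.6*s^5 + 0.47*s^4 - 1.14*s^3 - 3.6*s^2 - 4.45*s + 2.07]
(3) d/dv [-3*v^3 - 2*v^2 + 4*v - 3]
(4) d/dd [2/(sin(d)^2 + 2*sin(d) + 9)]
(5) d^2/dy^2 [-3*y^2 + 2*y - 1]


(1) = -8.52*n - 1.13
(2) = 32.0*s^3 + 5.64*s^2 - 6.84*s - 7.2
(3) = -9*v^2 - 4*v + 4
(4) = -4*(sin(d) + 1)*cos(d)/(sin(d)^2 + 2*sin(d) + 9)^2
(5) = -6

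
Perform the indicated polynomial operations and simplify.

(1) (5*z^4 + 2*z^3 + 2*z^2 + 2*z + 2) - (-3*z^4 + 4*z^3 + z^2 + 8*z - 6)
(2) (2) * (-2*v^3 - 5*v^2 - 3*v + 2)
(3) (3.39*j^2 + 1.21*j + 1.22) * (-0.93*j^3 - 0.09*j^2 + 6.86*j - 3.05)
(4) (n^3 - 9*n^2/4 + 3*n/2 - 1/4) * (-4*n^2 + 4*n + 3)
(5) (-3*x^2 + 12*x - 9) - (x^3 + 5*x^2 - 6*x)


(1) = 8*z^4 - 2*z^3 + z^2 - 6*z + 8
(2) = -4*v^3 - 10*v^2 - 6*v + 4
(3) = -3.1527*j^5 - 1.4304*j^4 + 22.0119*j^3 - 2.1487*j^2 + 4.6787*j - 3.721
(4) = -4*n^5 + 13*n^4 - 12*n^3 + n^2/4 + 7*n/2 - 3/4
(5) = -x^3 - 8*x^2 + 18*x - 9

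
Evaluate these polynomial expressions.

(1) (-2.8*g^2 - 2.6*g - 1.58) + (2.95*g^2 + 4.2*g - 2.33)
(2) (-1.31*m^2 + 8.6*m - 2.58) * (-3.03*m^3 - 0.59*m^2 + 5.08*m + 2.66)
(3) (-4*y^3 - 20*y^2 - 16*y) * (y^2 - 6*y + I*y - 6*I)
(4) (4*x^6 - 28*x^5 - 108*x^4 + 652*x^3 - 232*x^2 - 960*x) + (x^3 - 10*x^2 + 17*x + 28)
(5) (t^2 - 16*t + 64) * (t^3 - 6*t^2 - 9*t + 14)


(1) = 0.15*g^2 + 1.6*g - 3.91
(2) = 3.9693*m^5 - 25.2851*m^4 - 3.9114*m^3 + 41.7256*m^2 + 9.7696*m - 6.8628
(3) = -4*y^5 + 4*y^4 - 4*I*y^4 + 104*y^3 + 4*I*y^3 + 96*y^2 + 104*I*y^2 + 96*I*y
(4) = 4*x^6 - 28*x^5 - 108*x^4 + 653*x^3 - 242*x^2 - 943*x + 28
(5) = t^5 - 22*t^4 + 151*t^3 - 226*t^2 - 800*t + 896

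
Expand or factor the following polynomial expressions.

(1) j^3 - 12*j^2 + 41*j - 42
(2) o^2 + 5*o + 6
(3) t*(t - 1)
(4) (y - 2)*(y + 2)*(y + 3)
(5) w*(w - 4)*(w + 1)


(1) = (j - 7)*(j - 3)*(j - 2)
(2) = (o + 2)*(o + 3)
(3) = t^2 - t
(4) = y^3 + 3*y^2 - 4*y - 12
(5) = w^3 - 3*w^2 - 4*w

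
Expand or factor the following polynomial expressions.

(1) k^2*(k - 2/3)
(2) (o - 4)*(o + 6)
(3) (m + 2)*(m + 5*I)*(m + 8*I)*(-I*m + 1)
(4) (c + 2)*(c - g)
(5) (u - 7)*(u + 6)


(1) = k^3 - 2*k^2/3
(2) = o^2 + 2*o - 24
(3) = -I*m^4 + 14*m^3 - 2*I*m^3 + 28*m^2 + 53*I*m^2 - 40*m + 106*I*m - 80
(4) = c^2 - c*g + 2*c - 2*g
(5) = u^2 - u - 42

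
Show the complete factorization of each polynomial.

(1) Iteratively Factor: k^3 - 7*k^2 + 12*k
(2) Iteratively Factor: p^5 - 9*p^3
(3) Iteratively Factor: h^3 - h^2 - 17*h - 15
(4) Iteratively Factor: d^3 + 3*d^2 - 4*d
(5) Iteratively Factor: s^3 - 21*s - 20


(1) = (k)*(k^2 - 7*k + 12) = k*(k - 3)*(k - 4)
(2) = (p)*(p^4 - 9*p^2) = p*(p - 3)*(p^3 + 3*p^2) = p*(p - 3)*(p + 3)*(p^2) = p^2*(p - 3)*(p + 3)*(p)
(3) = (h - 5)*(h^2 + 4*h + 3) = (h - 5)*(h + 1)*(h + 3)
(4) = (d)*(d^2 + 3*d - 4) = d*(d - 1)*(d + 4)
(5) = (s + 1)*(s^2 - s - 20) = (s + 1)*(s + 4)*(s - 5)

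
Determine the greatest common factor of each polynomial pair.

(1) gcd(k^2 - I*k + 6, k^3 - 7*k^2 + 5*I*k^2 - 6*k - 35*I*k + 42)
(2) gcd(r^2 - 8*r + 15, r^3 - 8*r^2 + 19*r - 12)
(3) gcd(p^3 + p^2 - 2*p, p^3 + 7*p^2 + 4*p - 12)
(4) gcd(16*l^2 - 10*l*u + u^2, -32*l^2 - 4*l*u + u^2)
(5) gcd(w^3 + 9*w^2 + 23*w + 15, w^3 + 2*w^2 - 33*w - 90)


(1) = gcd((k - 3*I)*(k + 2*I), (k - 7)*(k + 2*I)*(k + 3*I)) = k + 2*I
(2) = r - 3
(3) = gcd(p*(p - 1)*(p + 2), (p - 1)*(p + 2)*(p + 6)) = p^2 + p - 2
(4) = gcd((-8*l + u)*(-2*l + u), (-8*l + u)*(4*l + u)) = -8*l + u
(5) = w^2 + 8*w + 15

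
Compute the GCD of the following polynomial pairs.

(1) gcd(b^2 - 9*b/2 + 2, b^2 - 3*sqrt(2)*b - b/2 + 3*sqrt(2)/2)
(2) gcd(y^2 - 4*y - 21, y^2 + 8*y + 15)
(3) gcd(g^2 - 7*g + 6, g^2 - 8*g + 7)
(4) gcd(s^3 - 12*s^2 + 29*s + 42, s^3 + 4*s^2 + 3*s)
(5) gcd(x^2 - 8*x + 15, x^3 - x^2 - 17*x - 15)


(1) = b - 1/2
(2) = y + 3
(3) = gcd((g - 6)*(g - 1), (g - 7)*(g - 1)) = g - 1
(4) = s + 1
(5) = x - 5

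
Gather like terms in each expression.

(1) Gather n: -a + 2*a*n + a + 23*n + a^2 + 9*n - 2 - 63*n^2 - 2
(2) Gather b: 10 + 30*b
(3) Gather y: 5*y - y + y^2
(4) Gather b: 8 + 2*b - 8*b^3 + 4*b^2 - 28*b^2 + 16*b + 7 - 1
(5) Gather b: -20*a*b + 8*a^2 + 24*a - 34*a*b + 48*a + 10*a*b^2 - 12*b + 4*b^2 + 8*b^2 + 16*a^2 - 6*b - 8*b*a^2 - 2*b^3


(1) = a^2 - 63*n^2 + n*(2*a + 32) - 4
(2) = 30*b + 10
(3) = y^2 + 4*y
(4) = -8*b^3 - 24*b^2 + 18*b + 14
(5) = 24*a^2 + 72*a - 2*b^3 + b^2*(10*a + 12) + b*(-8*a^2 - 54*a - 18)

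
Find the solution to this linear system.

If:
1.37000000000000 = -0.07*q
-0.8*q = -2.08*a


Then:
a = -7.53
q = -19.57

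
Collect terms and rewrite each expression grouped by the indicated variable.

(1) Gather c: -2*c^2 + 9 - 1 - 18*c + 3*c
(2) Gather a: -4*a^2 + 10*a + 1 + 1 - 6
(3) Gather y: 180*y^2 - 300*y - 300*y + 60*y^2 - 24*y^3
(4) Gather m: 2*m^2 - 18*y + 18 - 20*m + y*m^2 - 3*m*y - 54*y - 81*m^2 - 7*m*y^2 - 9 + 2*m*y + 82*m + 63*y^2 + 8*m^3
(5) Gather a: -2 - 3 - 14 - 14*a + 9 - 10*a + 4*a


(1) = -2*c^2 - 15*c + 8
(2) = -4*a^2 + 10*a - 4
(3) = -24*y^3 + 240*y^2 - 600*y
(4) = 8*m^3 + m^2*(y - 79) + m*(-7*y^2 - y + 62) + 63*y^2 - 72*y + 9
(5) = -20*a - 10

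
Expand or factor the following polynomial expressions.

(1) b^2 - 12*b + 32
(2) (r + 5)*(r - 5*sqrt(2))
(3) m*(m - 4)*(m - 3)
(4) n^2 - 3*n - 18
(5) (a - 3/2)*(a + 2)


(1) = (b - 8)*(b - 4)
(2) = r^2 - 5*sqrt(2)*r + 5*r - 25*sqrt(2)
(3) = m^3 - 7*m^2 + 12*m
(4) = (n - 6)*(n + 3)
(5) = a^2 + a/2 - 3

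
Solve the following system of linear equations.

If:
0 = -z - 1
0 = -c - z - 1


Then:
c = 0
z = -1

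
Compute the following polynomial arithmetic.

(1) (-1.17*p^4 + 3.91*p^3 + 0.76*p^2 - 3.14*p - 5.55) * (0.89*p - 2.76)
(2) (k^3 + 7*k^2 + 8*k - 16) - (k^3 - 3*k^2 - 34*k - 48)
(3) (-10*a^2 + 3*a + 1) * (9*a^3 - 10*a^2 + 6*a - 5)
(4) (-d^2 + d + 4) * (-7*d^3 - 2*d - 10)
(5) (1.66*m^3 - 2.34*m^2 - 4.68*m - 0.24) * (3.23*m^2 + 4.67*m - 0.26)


(1) = -1.0413*p^5 + 6.7091*p^4 - 10.1152*p^3 - 4.8922*p^2 + 3.7269*p + 15.318
(2) = 10*k^2 + 42*k + 32
(3) = -90*a^5 + 127*a^4 - 81*a^3 + 58*a^2 - 9*a - 5
(4) = 7*d^5 - 7*d^4 - 26*d^3 + 8*d^2 - 18*d - 40
(5) = 5.3618*m^5 + 0.194*m^4 - 26.4758*m^3 - 22.0224*m^2 + 0.096*m + 0.0624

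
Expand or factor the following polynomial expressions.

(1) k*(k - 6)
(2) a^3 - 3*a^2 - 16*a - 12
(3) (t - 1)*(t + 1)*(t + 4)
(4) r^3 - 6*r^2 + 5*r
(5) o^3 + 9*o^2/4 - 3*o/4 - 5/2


(1) = k^2 - 6*k
(2) = (a - 6)*(a + 1)*(a + 2)
(3) = t^3 + 4*t^2 - t - 4
(4) = r*(r - 5)*(r - 1)
(5) = (o - 1)*(o + 5/4)*(o + 2)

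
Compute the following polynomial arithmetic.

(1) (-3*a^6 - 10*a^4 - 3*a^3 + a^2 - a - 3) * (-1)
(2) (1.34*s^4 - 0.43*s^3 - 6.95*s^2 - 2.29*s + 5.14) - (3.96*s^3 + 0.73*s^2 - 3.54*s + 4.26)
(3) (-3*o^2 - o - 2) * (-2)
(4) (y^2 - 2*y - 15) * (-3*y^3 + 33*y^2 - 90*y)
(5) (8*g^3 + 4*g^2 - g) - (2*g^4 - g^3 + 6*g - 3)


(1) = 3*a^6 + 10*a^4 + 3*a^3 - a^2 + a + 3
(2) = 1.34*s^4 - 4.39*s^3 - 7.68*s^2 + 1.25*s + 0.88
(3) = 6*o^2 + 2*o + 4
(4) = -3*y^5 + 39*y^4 - 111*y^3 - 315*y^2 + 1350*y
(5) = -2*g^4 + 9*g^3 + 4*g^2 - 7*g + 3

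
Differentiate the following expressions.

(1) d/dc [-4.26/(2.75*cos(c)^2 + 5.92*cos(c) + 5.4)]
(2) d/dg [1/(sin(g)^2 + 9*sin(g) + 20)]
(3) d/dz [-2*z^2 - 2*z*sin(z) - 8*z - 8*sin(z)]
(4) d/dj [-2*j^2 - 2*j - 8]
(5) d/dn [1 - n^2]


(1) = -(23.43*cos(c) + 25.2192)*sin(c)/(2.75*cos(c)^2 + 5.92*cos(c) + 5.4)^2
(2) = -(2*sin(g) + 9)*cos(g)/(sin(g)^2 + 9*sin(g) + 20)^2
(3) = -2*z*cos(z) - 4*z - 2*sin(z) - 8*cos(z) - 8
(4) = -4*j - 2
(5) = -2*n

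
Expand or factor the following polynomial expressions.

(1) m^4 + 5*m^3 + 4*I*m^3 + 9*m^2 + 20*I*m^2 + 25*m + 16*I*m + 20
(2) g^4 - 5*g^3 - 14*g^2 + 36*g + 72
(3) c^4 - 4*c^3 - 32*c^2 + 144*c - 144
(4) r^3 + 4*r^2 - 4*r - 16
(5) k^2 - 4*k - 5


(1) = (m + 1)*(m + 4)*(m - I)*(m + 5*I)
(2) = (g - 6)*(g - 3)*(g + 2)^2
(3) = (c - 6)*(c - 2)^2*(c + 6)
(4) = (r - 2)*(r + 2)*(r + 4)
(5) = (k - 5)*(k + 1)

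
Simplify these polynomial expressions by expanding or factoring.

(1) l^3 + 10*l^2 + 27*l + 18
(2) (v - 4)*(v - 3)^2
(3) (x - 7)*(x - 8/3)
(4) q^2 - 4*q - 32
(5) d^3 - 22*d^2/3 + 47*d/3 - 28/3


(1) = (l + 1)*(l + 3)*(l + 6)
(2) = v^3 - 10*v^2 + 33*v - 36
(3) = x^2 - 29*x/3 + 56/3
(4) = (q - 8)*(q + 4)
(5) = (d - 4)*(d - 7/3)*(d - 1)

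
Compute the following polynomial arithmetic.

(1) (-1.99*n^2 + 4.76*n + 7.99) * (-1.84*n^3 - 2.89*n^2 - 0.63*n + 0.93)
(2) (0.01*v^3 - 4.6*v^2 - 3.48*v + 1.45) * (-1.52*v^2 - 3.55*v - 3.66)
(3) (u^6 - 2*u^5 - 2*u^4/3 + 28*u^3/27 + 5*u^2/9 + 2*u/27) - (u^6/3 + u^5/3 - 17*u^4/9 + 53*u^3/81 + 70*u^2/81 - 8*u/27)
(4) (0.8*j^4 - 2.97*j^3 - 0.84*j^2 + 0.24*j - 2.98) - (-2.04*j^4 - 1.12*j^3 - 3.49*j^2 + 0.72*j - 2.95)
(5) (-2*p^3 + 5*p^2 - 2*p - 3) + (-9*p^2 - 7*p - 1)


(1) = 3.6616*n^5 - 3.0073*n^4 - 27.2043*n^3 - 27.9406*n^2 - 0.6069*n + 7.4307
(2) = -0.0152*v^5 + 6.9565*v^4 + 21.583*v^3 + 26.986*v^2 + 7.5893*v - 5.307
(3) = 2*u^6/3 - 7*u^5/3 + 11*u^4/9 + 31*u^3/81 - 25*u^2/81 + 10*u/27
(4) = 2.84*j^4 - 1.85*j^3 + 2.65*j^2 - 0.48*j - 0.03
(5) = -2*p^3 - 4*p^2 - 9*p - 4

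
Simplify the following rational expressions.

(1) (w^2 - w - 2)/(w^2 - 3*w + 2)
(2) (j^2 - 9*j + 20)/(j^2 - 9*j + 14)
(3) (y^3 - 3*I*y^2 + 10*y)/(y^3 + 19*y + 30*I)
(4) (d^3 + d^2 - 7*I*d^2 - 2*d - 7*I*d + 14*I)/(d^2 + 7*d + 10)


(1) = (w + 1)/(w - 1)
(2) = (j^2 - 9*j + 20)/(j^2 - 9*j + 14)
(3) = y/(y + 3*I)
(4) = (d^2 + d*(-1 - 7*I) + 7*I)/(d + 5)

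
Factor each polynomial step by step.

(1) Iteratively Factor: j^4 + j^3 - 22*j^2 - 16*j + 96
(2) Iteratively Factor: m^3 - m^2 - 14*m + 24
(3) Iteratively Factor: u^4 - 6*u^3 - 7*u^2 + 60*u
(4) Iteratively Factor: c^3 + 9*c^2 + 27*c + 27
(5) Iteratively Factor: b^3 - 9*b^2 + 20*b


(1) = (j + 3)*(j^3 - 2*j^2 - 16*j + 32) = (j - 2)*(j + 3)*(j^2 - 16) = (j - 4)*(j - 2)*(j + 3)*(j + 4)
(2) = (m - 2)*(m^2 + m - 12) = (m - 3)*(m - 2)*(m + 4)
(3) = (u - 4)*(u^3 - 2*u^2 - 15*u) = u*(u - 4)*(u^2 - 2*u - 15) = u*(u - 5)*(u - 4)*(u + 3)
(4) = (c + 3)*(c^2 + 6*c + 9) = (c + 3)^2*(c + 3)
(5) = (b)*(b^2 - 9*b + 20) = b*(b - 5)*(b - 4)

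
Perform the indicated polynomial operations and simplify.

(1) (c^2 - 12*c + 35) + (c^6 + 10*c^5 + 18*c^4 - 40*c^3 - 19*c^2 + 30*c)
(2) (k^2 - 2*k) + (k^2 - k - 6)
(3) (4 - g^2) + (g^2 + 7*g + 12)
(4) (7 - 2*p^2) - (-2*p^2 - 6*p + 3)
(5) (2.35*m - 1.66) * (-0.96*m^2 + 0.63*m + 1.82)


(1) = c^6 + 10*c^5 + 18*c^4 - 40*c^3 - 18*c^2 + 18*c + 35
(2) = 2*k^2 - 3*k - 6
(3) = 7*g + 16
(4) = 6*p + 4
(5) = -2.256*m^3 + 3.0741*m^2 + 3.2312*m - 3.0212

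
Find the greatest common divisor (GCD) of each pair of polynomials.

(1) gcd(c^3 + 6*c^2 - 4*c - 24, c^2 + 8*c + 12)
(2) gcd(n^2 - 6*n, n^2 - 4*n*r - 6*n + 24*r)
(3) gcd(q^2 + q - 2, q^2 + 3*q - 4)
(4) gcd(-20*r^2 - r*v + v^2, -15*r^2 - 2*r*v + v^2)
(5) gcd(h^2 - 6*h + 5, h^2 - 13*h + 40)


(1) = c^2 + 8*c + 12
(2) = n - 6
(3) = q - 1
(4) = 5*r - v
(5) = gcd((h - 5)*(h - 1), (h - 8)*(h - 5)) = h - 5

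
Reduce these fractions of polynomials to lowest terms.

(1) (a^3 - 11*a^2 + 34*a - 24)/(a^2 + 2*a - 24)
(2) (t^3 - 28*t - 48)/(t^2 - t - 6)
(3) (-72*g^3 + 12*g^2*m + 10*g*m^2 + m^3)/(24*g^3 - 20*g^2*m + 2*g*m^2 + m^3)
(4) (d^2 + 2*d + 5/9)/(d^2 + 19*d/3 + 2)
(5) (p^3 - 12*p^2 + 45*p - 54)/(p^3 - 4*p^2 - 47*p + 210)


(1) = (a^2 - 7*a + 6)/(a + 6)
(2) = (t^2 - 2*t - 24)/(t - 3)
(3) = (-6*g - m)/(2*g - m)
(4) = (3*d + 5)/(3*d + 18)
(5) = (p^2 - 6*p + 9)/(p^2 + 2*p - 35)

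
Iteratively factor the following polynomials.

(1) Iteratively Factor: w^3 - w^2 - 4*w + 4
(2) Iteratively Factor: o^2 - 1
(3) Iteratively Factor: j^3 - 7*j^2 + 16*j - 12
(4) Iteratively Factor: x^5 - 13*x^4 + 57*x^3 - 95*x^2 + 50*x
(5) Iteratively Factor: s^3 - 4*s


(1) = (w + 2)*(w^2 - 3*w + 2) = (w - 2)*(w + 2)*(w - 1)
(2) = (o + 1)*(o - 1)
(3) = (j - 2)*(j^2 - 5*j + 6) = (j - 2)^2*(j - 3)
(4) = (x - 5)*(x^4 - 8*x^3 + 17*x^2 - 10*x) = x*(x - 5)*(x^3 - 8*x^2 + 17*x - 10) = x*(x - 5)*(x - 1)*(x^2 - 7*x + 10) = x*(x - 5)^2*(x - 1)*(x - 2)
(5) = (s + 2)*(s^2 - 2*s) = s*(s + 2)*(s - 2)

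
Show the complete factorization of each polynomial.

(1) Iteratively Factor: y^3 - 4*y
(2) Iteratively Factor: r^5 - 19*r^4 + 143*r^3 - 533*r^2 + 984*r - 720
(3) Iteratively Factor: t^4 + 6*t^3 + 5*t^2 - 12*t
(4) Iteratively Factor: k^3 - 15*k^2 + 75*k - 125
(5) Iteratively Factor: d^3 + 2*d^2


(1) = (y)*(y^2 - 4) = y*(y + 2)*(y - 2)
(2) = (r - 3)*(r^4 - 16*r^3 + 95*r^2 - 248*r + 240) = (r - 5)*(r - 3)*(r^3 - 11*r^2 + 40*r - 48) = (r - 5)*(r - 4)*(r - 3)*(r^2 - 7*r + 12) = (r - 5)*(r - 4)*(r - 3)^2*(r - 4)
(3) = (t)*(t^3 + 6*t^2 + 5*t - 12) = t*(t + 3)*(t^2 + 3*t - 4) = t*(t + 3)*(t + 4)*(t - 1)
(4) = (k - 5)*(k^2 - 10*k + 25) = (k - 5)^2*(k - 5)
(5) = (d + 2)*(d^2) = d*(d + 2)*(d)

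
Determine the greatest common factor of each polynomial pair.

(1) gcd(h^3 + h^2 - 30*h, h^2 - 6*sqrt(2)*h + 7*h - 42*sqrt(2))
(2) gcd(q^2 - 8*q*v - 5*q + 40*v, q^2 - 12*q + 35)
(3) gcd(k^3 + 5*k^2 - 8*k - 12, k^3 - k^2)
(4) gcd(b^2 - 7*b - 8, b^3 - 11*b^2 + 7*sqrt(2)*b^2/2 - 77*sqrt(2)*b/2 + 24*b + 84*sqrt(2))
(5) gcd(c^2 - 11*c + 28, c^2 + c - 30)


(1) = gcd(h*(h - 5)*(h + 6), (h + 7)*(h - 6*sqrt(2))) = 1
(2) = q - 5
(3) = 1
(4) = b - 8
(5) = gcd((c - 7)*(c - 4), (c - 5)*(c + 6)) = 1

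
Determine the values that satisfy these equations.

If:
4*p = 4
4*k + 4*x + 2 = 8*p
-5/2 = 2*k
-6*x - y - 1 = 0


Then:
k = -5/4
p = 1
x = 11/4
y = -35/2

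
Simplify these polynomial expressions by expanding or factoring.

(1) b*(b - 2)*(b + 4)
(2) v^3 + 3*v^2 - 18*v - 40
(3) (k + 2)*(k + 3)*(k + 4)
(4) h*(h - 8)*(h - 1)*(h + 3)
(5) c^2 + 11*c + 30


(1) = b^3 + 2*b^2 - 8*b
(2) = (v - 4)*(v + 2)*(v + 5)
(3) = k^3 + 9*k^2 + 26*k + 24
(4) = h^4 - 6*h^3 - 19*h^2 + 24*h
(5) = (c + 5)*(c + 6)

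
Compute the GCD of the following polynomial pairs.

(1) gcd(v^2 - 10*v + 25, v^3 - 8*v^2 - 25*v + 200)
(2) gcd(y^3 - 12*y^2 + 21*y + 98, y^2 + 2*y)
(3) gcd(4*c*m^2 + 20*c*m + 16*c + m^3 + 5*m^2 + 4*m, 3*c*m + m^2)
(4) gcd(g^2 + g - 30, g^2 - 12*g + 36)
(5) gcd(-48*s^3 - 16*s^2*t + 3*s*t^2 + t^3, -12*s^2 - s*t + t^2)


(1) = gcd((v - 5)^2, (v - 8)*(v - 5)*(v + 5)) = v - 5
(2) = y + 2
(3) = gcd((4*c + m)*(m + 1)*(m + 4), m*(3*c + m)) = 1
(4) = gcd((g - 5)*(g + 6), (g - 6)^2) = 1
(5) = 12*s^2 + s*t - t^2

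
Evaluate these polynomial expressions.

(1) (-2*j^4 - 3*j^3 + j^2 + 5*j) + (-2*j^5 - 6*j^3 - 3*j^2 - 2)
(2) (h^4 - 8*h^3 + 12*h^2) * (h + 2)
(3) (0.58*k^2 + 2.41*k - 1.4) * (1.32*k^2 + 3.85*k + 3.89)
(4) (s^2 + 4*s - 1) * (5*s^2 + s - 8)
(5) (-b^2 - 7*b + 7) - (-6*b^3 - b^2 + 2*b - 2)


(1) = -2*j^5 - 2*j^4 - 9*j^3 - 2*j^2 + 5*j - 2
(2) = h^5 - 6*h^4 - 4*h^3 + 24*h^2
(3) = 0.7656*k^4 + 5.4142*k^3 + 9.6867*k^2 + 3.9849*k - 5.446
(4) = 5*s^4 + 21*s^3 - 9*s^2 - 33*s + 8
(5) = 6*b^3 - 9*b + 9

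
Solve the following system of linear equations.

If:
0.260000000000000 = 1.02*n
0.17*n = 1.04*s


Then:
n = 0.25
s = 0.04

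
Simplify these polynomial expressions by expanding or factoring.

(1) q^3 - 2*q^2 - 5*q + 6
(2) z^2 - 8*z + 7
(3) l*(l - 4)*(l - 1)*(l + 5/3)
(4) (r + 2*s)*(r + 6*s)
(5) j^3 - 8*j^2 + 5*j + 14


(1) = (q - 3)*(q - 1)*(q + 2)
(2) = (z - 7)*(z - 1)
(3) = l^4 - 10*l^3/3 - 13*l^2/3 + 20*l/3
(4) = r^2 + 8*r*s + 12*s^2
(5) = (j - 7)*(j - 2)*(j + 1)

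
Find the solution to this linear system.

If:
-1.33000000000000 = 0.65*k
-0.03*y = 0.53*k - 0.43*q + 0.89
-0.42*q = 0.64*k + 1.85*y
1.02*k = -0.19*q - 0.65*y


Then:
No Solution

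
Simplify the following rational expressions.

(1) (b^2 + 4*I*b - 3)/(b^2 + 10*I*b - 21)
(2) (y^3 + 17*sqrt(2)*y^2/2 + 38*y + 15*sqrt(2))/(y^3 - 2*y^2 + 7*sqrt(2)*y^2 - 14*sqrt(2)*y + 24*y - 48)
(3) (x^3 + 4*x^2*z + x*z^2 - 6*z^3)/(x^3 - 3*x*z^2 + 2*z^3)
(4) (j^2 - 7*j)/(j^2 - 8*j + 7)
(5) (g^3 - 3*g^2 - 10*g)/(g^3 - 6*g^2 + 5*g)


(1) = (b + I)/(b + 7*I)
(2) = (2*y^2 + 11*sqrt(2)*y + 10)/(2*y^2 + y*(-4 + 8*sqrt(2)) - 16*sqrt(2))
(3) = (x + 3*z)/(x - z)
(4) = j/(j - 1)
(5) = (g + 2)/(g - 1)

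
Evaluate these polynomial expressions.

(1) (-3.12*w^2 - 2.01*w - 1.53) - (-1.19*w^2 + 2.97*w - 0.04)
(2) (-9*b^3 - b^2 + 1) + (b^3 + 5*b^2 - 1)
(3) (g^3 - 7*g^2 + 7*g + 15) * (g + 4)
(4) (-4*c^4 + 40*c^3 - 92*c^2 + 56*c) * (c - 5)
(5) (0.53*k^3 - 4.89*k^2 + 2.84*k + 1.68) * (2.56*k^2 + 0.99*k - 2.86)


(1) = -1.93*w^2 - 4.98*w - 1.49
(2) = -8*b^3 + 4*b^2
(3) = g^4 - 3*g^3 - 21*g^2 + 43*g + 60
(4) = -4*c^5 + 60*c^4 - 292*c^3 + 516*c^2 - 280*c
(5) = 1.3568*k^5 - 11.9937*k^4 + 0.9135*k^3 + 21.0978*k^2 - 6.4592*k - 4.8048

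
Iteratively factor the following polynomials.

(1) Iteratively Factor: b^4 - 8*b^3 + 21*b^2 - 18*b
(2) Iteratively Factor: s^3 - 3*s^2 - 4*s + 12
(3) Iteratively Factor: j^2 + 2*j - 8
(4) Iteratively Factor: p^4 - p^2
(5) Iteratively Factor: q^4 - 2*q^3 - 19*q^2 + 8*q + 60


(1) = (b - 3)*(b^3 - 5*b^2 + 6*b) = b*(b - 3)*(b^2 - 5*b + 6) = b*(b - 3)^2*(b - 2)
(2) = (s - 2)*(s^2 - s - 6) = (s - 3)*(s - 2)*(s + 2)
(3) = (j - 2)*(j + 4)
(4) = (p)*(p^3 - p) = p*(p - 1)*(p^2 + p) = p^2*(p - 1)*(p + 1)
(5) = (q + 3)*(q^3 - 5*q^2 - 4*q + 20) = (q - 2)*(q + 3)*(q^2 - 3*q - 10) = (q - 5)*(q - 2)*(q + 3)*(q + 2)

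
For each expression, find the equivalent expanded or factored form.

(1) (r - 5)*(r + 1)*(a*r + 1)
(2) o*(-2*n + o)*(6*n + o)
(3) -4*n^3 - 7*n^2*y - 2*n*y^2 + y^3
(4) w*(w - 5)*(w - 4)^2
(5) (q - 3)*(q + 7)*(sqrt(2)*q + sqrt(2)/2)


(1) = a*r^3 - 4*a*r^2 - 5*a*r + r^2 - 4*r - 5
(2) = -12*n^2*o + 4*n*o^2 + o^3
(3) = (-4*n + y)*(n + y)^2
(4) = w^4 - 13*w^3 + 56*w^2 - 80*w
(5) = sqrt(2)*q^3 + 9*sqrt(2)*q^2/2 - 19*sqrt(2)*q - 21*sqrt(2)/2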